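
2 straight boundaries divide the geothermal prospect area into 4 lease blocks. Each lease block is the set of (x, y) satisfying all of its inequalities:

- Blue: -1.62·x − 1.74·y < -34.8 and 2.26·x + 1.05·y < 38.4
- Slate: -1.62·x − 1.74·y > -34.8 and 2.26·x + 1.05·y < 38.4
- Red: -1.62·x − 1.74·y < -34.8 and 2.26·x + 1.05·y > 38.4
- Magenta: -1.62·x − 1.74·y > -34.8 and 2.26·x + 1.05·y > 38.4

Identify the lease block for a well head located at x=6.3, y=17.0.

Blue

-1.62·6.3 − 1.74·17.0 = -39.786, which is < -34.8
2.26·6.3 + 1.05·17.0 = 32.088, which is < 38.4
This sign pattern matches Blue.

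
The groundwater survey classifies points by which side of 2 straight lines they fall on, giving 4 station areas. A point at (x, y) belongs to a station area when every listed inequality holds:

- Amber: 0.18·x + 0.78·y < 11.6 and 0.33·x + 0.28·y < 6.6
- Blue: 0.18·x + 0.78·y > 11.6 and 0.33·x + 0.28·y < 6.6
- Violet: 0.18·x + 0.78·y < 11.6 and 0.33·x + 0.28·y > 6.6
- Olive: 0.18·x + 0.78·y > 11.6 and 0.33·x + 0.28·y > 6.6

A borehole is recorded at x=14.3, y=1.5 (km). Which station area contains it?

0.18·14.3 + 0.78·1.5 = 3.744, which is < 11.6
0.33·14.3 + 0.28·1.5 = 5.139, which is < 6.6
This sign pattern matches Amber.

Amber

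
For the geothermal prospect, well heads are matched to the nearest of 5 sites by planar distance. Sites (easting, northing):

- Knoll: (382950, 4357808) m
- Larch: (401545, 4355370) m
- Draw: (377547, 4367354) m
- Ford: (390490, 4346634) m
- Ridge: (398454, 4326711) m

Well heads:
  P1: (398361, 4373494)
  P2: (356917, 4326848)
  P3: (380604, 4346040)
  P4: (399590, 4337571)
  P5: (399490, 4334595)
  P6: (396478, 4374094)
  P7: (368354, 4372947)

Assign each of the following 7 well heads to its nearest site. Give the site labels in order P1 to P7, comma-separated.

P1 → Larch (d²=338617232.00)
P2 → Ford (d²=1518632125.00)
P3 → Ford (d²=98085832.00)
P4 → Ridge (d²=119230096.00)
P5 → Ridge (d²=63230752.00)
P6 → Larch (d²=376262665.00)
P7 → Draw (d²=115792898.00)

Larch, Ford, Ford, Ridge, Ridge, Larch, Draw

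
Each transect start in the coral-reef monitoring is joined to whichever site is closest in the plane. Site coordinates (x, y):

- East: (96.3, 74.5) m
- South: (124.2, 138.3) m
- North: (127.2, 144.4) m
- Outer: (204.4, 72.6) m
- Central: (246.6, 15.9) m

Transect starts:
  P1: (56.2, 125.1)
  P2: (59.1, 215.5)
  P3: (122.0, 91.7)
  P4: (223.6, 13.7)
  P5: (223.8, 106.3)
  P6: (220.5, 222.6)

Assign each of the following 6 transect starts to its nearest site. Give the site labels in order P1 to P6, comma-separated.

East, North, East, Central, Outer, North

P1 → East (d²=4168.37)
P2 → North (d²=9692.82)
P3 → East (d²=956.33)
P4 → Central (d²=533.84)
P5 → Outer (d²=1512.05)
P6 → North (d²=14820.13)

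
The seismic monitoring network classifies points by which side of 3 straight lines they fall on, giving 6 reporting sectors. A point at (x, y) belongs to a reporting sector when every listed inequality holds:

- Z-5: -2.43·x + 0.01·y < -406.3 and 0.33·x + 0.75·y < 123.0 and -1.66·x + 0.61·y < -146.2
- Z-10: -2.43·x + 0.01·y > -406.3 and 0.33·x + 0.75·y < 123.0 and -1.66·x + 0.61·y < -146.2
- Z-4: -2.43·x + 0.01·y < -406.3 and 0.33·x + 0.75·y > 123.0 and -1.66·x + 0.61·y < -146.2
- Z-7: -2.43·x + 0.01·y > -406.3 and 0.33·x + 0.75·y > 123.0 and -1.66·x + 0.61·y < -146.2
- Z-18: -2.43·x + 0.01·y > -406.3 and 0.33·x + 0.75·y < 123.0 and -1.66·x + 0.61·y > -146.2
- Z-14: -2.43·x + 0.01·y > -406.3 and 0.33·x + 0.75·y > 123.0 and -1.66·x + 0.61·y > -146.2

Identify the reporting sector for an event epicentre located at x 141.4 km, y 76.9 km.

Z-10

-2.43·141.4 + 0.01·76.9 = -342.833, which is > -406.3
0.33·141.4 + 0.75·76.9 = 104.337, which is < 123.0
-1.66·141.4 + 0.61·76.9 = -187.815, which is < -146.2
This sign pattern matches Z-10.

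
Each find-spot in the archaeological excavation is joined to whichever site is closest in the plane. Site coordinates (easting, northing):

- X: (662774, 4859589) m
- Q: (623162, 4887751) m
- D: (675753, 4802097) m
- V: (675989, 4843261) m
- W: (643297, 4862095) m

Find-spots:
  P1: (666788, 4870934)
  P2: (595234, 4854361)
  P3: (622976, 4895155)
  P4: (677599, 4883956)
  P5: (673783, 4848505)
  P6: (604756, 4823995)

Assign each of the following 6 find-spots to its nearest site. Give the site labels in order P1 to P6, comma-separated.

P1 → X (d²=144821221.00)
P2 → Q (d²=1894865284.00)
P3 → Q (d²=54853812.00)
P4 → X (d²=813531314.00)
P5 → V (d²=32365972.00)
P6 → W (d²=2937018681.00)

X, Q, Q, X, V, W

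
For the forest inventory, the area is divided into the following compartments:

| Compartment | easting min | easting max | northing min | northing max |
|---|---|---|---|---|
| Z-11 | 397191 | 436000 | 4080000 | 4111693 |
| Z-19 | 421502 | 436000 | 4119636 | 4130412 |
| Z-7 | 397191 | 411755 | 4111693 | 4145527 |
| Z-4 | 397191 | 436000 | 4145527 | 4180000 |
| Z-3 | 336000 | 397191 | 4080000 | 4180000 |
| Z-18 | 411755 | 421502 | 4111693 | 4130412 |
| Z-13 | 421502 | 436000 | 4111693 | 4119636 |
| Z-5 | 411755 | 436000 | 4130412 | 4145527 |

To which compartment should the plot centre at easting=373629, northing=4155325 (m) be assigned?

Z-3

The point has easting = 373629 and northing = 4155325.
Only Z-3 satisfies 336000 ≤ easting ≤ 397191 and 4080000 ≤ northing ≤ 4180000.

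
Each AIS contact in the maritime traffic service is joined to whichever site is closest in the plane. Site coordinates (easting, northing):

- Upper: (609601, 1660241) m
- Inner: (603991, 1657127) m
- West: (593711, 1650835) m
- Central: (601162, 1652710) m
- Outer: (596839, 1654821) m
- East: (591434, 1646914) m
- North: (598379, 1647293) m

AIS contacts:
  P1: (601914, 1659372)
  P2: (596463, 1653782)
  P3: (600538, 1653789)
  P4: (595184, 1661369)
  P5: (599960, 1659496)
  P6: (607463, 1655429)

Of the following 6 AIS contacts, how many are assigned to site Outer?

2

P1 → Inner
P2 → Outer
P3 → Central
P4 → Outer
P5 → Inner
P6 → Inner
2 of the 6 go to Outer.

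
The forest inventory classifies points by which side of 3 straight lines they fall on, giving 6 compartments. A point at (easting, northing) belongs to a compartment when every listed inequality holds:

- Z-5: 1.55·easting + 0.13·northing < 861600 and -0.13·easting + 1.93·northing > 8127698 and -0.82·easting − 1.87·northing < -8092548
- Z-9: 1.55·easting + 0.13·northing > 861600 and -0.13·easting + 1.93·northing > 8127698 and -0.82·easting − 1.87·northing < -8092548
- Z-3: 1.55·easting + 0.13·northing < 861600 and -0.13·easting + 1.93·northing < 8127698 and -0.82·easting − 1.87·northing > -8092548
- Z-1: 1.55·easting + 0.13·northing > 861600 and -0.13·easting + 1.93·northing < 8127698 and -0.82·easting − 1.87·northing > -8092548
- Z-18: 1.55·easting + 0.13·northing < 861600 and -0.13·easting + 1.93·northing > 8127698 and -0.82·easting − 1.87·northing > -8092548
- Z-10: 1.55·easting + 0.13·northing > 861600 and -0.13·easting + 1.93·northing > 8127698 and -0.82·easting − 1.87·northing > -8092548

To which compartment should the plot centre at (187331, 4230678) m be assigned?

1.55·187331 + 0.13·4230678 = 840351.190, which is < 861600
-0.13·187331 + 1.93·4230678 = 8140855.510, which is > 8127698
-0.82·187331 − 1.87·4230678 = -8064979.280, which is > -8092548
This sign pattern matches Z-18.

Z-18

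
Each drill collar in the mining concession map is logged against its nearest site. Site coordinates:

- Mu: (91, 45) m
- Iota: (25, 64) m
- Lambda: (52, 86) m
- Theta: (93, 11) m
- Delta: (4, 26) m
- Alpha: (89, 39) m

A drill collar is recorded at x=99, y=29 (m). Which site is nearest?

Alpha

Squared distances to each site:
Mu: 320.000; Iota: 6701.000; Lambda: 5458.000; Theta: 360.000; Delta: 9034.000; Alpha: 200.000.
Minimum at Alpha.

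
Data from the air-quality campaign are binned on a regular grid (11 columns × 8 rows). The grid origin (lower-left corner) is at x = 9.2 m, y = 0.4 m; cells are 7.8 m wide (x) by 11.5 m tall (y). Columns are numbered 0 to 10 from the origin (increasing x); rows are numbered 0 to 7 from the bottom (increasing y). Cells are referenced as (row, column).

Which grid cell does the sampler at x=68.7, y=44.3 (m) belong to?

Column index: ⌊(68.7 − 9.2) / 7.8⌋ = ⌊7.628⌋ = 7
Row offset from origin: ⌊(44.3 − 0.4) / 11.5⌋ = ⌊3.817⌋ = 3 → row 3

(3, 7)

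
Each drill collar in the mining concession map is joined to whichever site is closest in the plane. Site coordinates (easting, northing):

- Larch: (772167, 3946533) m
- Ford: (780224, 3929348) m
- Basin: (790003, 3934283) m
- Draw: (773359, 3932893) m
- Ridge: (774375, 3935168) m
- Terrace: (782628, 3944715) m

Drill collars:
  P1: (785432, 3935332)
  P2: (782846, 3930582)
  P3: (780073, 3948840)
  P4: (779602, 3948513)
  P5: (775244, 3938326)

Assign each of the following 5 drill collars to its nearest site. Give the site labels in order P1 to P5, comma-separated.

P1 → Basin (d²=21994442.00)
P2 → Ford (d²=8397640.00)
P3 → Terrace (d²=23543650.00)
P4 → Terrace (d²=23581480.00)
P5 → Ridge (d²=10728125.00)

Basin, Ford, Terrace, Terrace, Ridge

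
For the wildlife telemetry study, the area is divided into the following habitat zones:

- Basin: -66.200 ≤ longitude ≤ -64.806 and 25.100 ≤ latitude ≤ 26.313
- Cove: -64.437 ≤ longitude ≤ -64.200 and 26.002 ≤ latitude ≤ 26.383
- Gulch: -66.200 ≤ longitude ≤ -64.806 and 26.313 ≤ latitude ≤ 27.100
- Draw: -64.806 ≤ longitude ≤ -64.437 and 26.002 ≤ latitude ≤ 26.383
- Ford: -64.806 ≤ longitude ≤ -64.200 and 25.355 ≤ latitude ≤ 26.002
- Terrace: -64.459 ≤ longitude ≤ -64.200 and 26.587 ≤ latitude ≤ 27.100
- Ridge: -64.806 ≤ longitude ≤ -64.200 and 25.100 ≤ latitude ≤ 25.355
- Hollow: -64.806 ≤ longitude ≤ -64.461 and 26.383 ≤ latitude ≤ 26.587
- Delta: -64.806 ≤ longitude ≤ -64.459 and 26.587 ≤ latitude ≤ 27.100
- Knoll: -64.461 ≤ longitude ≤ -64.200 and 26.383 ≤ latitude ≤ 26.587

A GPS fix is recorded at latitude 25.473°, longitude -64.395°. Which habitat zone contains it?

The point has longitude = -64.395 and latitude = 25.473.
Only Ford satisfies -64.806 ≤ longitude ≤ -64.200 and 25.355 ≤ latitude ≤ 26.002.

Ford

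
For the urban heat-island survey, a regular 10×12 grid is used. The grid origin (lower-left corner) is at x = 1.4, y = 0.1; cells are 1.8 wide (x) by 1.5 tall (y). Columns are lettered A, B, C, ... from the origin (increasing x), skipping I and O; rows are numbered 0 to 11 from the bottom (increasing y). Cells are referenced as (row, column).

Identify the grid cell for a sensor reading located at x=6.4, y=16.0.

Column index: ⌊(6.4 − 1.4) / 1.8⌋ = ⌊2.778⌋ = 2 → column C
Row offset from origin: ⌊(16.0 − 0.1) / 1.5⌋ = ⌊10.600⌋ = 10 → row 10

(10, C)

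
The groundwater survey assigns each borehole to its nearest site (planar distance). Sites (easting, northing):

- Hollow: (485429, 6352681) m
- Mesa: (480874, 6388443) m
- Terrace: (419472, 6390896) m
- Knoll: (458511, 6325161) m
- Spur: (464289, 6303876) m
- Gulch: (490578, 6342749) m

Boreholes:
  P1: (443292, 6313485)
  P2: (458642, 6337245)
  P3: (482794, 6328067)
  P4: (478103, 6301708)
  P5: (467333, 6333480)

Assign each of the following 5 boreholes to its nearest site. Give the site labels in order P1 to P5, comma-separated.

Knoll, Knoll, Gulch, Spur, Knoll

P1 → Knoll (d²=367946937.00)
P2 → Knoll (d²=146040217.00)
P3 → Gulch (d²=276151780.00)
P4 → Spur (d²=195526820.00)
P5 → Knoll (d²=147033445.00)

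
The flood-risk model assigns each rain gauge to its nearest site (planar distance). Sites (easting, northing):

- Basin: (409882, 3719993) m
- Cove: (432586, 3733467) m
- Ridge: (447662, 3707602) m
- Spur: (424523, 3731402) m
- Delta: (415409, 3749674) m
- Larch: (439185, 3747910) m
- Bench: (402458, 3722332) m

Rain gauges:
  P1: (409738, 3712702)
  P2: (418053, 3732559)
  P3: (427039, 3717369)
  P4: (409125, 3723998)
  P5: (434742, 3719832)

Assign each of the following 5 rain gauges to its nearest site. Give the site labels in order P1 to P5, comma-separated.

Basin, Spur, Spur, Basin, Cove

P1 → Basin (d²=53179417.00)
P2 → Spur (d²=43199549.00)
P3 → Spur (d²=203255345.00)
P4 → Basin (d²=16613074.00)
P5 → Cove (d²=190561561.00)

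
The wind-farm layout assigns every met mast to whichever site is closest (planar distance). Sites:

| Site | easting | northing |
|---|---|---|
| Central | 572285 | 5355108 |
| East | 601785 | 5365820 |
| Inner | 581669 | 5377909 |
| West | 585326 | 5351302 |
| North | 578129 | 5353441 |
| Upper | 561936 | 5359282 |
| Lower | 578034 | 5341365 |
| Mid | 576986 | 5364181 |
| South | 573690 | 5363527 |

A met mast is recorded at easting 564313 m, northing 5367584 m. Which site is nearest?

Upper

Squared distances to each site:
Central: 219203360.000; East: 1407262480.000; Inner: 407836361.000; West: 706649693.000; North: 390906305.000; Upper: 74573333.000; Lower: 875701802.000; Mid: 172185338.000; South: 104387378.000.
Minimum at Upper.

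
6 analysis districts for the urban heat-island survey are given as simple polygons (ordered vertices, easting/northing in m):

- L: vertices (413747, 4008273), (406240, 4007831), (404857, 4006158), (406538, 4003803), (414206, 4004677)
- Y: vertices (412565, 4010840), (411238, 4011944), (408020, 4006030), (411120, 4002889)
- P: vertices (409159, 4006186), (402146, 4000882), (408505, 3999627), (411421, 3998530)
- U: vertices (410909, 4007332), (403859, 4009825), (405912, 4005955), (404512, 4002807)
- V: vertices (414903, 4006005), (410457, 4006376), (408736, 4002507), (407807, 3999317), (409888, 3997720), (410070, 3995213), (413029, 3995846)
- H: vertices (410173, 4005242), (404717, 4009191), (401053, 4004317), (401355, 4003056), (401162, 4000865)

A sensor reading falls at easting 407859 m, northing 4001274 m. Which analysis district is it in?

P

Cast a ray rightward from (407859, 4001274). For each polygon, the edges (by vertex number in listed order) whose endpoints lie on opposite sides of northing = 4001274, where each meets that height, and whether that is right or left of the point:
L: no edge straddles that height → 0 crossings.
Y: no edge straddles that height → 0 crossings.
P: 1–2 at easting≈402664.3 (left), 4–1 at easting≈410610.3 (right) → 1 crossing.
U: no edge straddles that height → 0 crossings.
V: 3–4 at easting≈408376.9 (right), 7–1 at easting≈414030.3 (right) → 2 crossings.
H: 4–5 at easting≈401198.0 (left), 5–1 at easting≈402004.0 (left) → 0 crossings.
Only P has an odd count, so the point is inside P.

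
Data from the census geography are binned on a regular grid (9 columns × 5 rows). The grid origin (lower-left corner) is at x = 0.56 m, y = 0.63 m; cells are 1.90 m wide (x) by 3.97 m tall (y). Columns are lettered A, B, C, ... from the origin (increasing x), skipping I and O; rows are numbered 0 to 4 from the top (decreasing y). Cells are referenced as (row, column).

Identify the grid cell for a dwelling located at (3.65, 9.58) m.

Column index: ⌊(3.65 − 0.56) / 1.90⌋ = ⌊1.626⌋ = 1 → column B
Row offset from origin: ⌊(9.58 − 0.63) / 3.97⌋ = ⌊2.254⌋ = 2 → row 2 (counted from top)

(2, B)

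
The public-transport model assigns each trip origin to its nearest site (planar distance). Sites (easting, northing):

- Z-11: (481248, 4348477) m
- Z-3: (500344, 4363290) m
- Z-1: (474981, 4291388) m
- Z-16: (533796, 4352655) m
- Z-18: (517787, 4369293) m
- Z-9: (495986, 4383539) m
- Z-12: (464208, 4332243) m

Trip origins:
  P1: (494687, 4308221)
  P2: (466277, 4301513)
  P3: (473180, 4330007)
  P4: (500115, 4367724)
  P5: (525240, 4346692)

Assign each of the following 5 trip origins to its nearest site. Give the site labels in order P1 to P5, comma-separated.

P1 → Z-1 (d²=671676325.00)
P2 → Z-1 (d²=178275241.00)
P3 → Z-12 (d²=85496480.00)
P4 → Z-3 (d²=19712797.00)
P5 → Z-16 (d²=108762505.00)

Z-1, Z-1, Z-12, Z-3, Z-16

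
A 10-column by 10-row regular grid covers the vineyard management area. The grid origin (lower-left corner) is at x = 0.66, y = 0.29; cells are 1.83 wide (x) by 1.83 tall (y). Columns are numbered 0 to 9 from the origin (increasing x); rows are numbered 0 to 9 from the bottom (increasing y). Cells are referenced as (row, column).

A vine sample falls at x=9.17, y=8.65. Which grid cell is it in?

(4, 4)

Column index: ⌊(9.17 − 0.66) / 1.83⌋ = ⌊4.650⌋ = 4
Row offset from origin: ⌊(8.65 − 0.29) / 1.83⌋ = ⌊4.568⌋ = 4 → row 4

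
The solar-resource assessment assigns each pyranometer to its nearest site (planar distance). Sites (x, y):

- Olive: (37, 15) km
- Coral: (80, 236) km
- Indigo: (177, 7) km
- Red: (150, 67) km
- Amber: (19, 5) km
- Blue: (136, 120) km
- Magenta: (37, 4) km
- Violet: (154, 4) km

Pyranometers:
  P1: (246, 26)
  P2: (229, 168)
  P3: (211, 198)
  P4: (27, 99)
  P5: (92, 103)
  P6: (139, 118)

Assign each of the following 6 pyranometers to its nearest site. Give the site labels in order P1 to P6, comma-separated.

Indigo, Blue, Blue, Olive, Blue, Blue

P1 → Indigo (d²=5122.00)
P2 → Blue (d²=10953.00)
P3 → Blue (d²=11709.00)
P4 → Olive (d²=7156.00)
P5 → Blue (d²=2225.00)
P6 → Blue (d²=13.00)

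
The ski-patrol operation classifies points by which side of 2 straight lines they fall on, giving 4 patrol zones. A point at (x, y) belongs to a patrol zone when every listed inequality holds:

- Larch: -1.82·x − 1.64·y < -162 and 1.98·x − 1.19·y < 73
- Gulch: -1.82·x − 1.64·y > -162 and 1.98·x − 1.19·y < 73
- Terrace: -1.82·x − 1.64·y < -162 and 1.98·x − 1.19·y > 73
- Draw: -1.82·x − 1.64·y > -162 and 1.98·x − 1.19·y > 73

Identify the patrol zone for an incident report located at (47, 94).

-1.82·47 − 1.64·94 = -239.700, which is < -162
1.98·47 − 1.19·94 = -18.800, which is < 73
This sign pattern matches Larch.

Larch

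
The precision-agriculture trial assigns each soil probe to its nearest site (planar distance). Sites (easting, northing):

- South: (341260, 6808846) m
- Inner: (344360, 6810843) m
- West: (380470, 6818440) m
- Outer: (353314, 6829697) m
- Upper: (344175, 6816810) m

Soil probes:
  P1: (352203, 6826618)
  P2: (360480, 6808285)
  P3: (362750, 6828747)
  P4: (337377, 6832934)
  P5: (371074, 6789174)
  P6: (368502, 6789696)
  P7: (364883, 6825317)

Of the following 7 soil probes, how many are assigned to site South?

P1 → Outer
P2 → Inner
P3 → Outer
P4 → Outer
P5 → West
P6 → West
P7 → Outer
0 of the 7 go to South.

0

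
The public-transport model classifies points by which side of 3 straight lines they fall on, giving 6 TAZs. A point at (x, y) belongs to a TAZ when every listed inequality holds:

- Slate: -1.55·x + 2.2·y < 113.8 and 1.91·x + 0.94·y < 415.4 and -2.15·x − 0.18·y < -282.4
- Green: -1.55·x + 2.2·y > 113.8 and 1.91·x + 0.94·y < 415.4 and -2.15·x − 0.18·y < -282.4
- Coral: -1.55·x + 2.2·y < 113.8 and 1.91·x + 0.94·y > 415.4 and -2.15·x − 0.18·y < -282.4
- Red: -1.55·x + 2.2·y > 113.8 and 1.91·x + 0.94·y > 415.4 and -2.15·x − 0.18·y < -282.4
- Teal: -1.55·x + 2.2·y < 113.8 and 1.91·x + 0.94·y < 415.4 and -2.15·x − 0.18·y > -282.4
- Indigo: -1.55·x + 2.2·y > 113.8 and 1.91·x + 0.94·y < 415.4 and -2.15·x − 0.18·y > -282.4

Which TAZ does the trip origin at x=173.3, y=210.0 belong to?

Red

-1.55·173.3 + 2.2·210.0 = 193.385, which is > 113.8
1.91·173.3 + 0.94·210.0 = 528.403, which is > 415.4
-2.15·173.3 − 0.18·210.0 = -410.395, which is < -282.4
This sign pattern matches Red.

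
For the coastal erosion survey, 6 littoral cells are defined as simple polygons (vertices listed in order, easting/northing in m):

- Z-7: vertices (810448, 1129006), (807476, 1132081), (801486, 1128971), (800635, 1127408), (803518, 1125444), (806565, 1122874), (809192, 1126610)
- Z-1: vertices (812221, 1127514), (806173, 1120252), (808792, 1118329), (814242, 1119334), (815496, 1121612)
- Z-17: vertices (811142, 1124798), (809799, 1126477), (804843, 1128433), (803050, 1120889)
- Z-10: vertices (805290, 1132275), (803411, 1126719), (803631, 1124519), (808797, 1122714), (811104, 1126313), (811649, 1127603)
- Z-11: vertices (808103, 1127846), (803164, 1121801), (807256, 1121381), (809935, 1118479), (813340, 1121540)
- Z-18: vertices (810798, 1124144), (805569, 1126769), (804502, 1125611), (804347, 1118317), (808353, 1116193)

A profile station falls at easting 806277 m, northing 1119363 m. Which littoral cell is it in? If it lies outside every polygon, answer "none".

Z-18

Cast a ray rightward from (806277, 1119363). For each polygon, the edges (by vertex number in listed order) whose endpoints lie on opposite sides of northing = 1119363, where each meets that height, and whether that is right or left of the point:
Z-7: no edge straddles that height → 0 crossings.
Z-1: 2–3 at easting≈807383.8 (right), 4–5 at easting≈814258.0 (right) → 2 crossings.
Z-17: no edge straddles that height → 0 crossings.
Z-10: no edge straddles that height → 0 crossings.
Z-11: 3–4 at easting≈809118.9 (right), 4–5 at easting≈810918.3 (right) → 2 crossings.
Z-18: 3–4 at easting≈804369.2 (left), 5–1 at easting≈809327.8 (right) → 1 crossing.
Only Z-18 has an odd count, so the point is inside Z-18.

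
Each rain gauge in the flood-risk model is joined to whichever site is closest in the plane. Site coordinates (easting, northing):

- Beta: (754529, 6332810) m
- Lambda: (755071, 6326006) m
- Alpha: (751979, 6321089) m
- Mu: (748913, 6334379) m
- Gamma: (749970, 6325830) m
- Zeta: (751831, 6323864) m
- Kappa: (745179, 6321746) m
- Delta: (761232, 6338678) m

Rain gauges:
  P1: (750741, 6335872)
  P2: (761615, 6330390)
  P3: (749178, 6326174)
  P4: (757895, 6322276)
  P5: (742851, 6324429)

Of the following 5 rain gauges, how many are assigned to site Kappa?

P1 → Mu
P2 → Beta
P3 → Gamma
P4 → Lambda
P5 → Kappa
1 of the 5 goes to Kappa.

1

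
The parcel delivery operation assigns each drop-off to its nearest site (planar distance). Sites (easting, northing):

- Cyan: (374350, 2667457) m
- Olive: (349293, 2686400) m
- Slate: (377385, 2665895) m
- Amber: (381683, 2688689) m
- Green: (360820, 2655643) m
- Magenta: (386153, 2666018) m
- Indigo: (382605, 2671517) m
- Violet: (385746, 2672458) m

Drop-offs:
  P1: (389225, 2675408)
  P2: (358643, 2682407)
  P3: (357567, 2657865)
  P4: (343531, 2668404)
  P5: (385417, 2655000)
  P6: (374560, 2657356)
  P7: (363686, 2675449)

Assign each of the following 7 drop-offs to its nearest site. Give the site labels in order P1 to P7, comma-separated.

Violet, Olive, Green, Olive, Magenta, Slate, Cyan

P1 → Violet (d²=20805941.00)
P2 → Olive (d²=103366549.00)
P3 → Green (d²=15519293.00)
P4 → Olive (d²=357056660.00)
P5 → Magenta (d²=121938020.00)
P6 → Slate (d²=80895146.00)
P7 → Cyan (d²=177592960.00)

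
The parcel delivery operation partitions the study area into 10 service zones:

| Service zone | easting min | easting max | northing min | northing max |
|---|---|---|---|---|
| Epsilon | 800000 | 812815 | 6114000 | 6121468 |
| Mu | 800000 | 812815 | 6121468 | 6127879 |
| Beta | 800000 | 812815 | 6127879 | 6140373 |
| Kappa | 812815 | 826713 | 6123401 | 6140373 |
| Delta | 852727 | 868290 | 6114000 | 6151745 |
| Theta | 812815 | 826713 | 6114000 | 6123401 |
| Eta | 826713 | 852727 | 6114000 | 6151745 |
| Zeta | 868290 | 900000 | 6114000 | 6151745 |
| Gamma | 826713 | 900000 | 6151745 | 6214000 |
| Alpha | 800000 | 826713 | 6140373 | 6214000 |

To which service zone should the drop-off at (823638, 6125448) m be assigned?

Kappa

The point has easting = 823638 and northing = 6125448.
Only Kappa satisfies 812815 ≤ easting ≤ 826713 and 6123401 ≤ northing ≤ 6140373.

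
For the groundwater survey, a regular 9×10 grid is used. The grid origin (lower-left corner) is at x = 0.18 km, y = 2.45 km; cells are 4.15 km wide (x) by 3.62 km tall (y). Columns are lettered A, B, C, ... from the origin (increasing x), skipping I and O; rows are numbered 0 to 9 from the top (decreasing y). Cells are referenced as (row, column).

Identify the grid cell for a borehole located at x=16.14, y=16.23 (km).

(6, D)

Column index: ⌊(16.14 − 0.18) / 4.15⌋ = ⌊3.846⌋ = 3 → column D
Row offset from origin: ⌊(16.23 − 2.45) / 3.62⌋ = ⌊3.807⌋ = 3 → row 6 (counted from top)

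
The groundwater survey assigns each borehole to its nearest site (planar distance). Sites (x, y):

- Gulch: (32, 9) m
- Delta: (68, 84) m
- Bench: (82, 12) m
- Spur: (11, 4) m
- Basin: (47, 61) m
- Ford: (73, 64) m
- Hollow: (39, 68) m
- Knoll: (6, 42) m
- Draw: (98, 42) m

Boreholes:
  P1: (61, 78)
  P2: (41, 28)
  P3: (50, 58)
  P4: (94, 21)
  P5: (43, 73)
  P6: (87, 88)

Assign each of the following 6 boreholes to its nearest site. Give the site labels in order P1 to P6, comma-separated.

P1 → Delta (d²=85.00)
P2 → Gulch (d²=442.00)
P3 → Basin (d²=18.00)
P4 → Bench (d²=225.00)
P5 → Hollow (d²=41.00)
P6 → Delta (d²=377.00)

Delta, Gulch, Basin, Bench, Hollow, Delta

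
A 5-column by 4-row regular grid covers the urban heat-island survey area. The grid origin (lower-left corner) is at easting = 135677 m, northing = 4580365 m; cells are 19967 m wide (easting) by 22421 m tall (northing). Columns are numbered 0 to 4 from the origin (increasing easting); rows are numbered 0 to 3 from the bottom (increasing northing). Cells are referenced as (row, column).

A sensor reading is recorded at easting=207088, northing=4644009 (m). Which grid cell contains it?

(2, 3)

Column index: ⌊(207088 − 135677) / 19967⌋ = ⌊3.576⌋ = 3
Row offset from origin: ⌊(4644009 − 4580365) / 22421⌋ = ⌊2.839⌋ = 2 → row 2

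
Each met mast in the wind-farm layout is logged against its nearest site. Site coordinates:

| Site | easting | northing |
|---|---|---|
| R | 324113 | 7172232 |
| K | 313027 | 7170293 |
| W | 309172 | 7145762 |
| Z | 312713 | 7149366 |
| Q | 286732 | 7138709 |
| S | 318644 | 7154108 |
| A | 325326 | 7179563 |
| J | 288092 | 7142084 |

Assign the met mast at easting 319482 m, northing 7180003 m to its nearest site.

A

Squared distances to each site:
R: 81834602.000; K: 135951125.000; W: 1278742181.000; Z: 984445130.000; Q: 2777756936.000; S: 671253269.000; A: 34345936.000; J: 2423182661.000.
Minimum at A.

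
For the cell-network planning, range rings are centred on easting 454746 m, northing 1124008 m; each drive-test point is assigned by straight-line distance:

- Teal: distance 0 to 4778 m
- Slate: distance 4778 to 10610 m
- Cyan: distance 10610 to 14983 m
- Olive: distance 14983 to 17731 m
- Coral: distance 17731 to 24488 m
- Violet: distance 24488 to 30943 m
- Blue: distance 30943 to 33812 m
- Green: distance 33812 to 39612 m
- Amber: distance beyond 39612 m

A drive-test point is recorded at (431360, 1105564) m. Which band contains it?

Distance = √((431360−454746)² + (1105564−1124008)²) = √(546904996.000 + 340181136.000) = 29783.991 m.
24488 ≤ 29783.991 < 30943 → Violet.

Violet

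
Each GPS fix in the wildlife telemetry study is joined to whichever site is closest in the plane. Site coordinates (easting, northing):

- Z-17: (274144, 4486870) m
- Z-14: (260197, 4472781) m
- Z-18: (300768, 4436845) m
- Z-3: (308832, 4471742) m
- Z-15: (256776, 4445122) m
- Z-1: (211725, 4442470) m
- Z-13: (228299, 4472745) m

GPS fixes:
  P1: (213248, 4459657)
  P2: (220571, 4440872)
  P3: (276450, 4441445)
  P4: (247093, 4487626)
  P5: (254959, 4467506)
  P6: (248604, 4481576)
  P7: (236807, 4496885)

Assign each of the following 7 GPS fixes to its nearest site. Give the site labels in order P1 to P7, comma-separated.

Z-1, Z-1, Z-15, Z-14, Z-14, Z-14, Z-13

P1 → Z-1 (d²=297712498.00)
P2 → Z-1 (d²=80805320.00)
P3 → Z-15 (d²=400586605.00)
P4 → Z-14 (d²=392088841.00)
P5 → Z-14 (d²=55262269.00)
P6 → Z-14 (d²=211749674.00)
P7 → Z-13 (d²=655125664.00)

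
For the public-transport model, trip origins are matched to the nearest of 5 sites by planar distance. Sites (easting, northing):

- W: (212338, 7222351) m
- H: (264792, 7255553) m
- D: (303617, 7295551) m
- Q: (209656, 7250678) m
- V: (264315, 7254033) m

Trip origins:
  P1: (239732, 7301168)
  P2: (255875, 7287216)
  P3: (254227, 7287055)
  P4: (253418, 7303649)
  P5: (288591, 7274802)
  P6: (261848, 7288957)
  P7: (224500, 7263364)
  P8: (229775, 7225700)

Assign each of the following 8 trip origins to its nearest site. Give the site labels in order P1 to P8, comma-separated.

P1 → H (d²=2708731825.00)
P2 → H (d²=1082058458.00)
P3 → H (d²=1103995229.00)
P4 → H (d²=2442593092.00)
P5 → D (d²=656301677.00)
P6 → H (d²=1124494352.00)
P7 → Q (d²=381278932.00)
P8 → W (d²=315264770.00)

H, H, H, H, D, H, Q, W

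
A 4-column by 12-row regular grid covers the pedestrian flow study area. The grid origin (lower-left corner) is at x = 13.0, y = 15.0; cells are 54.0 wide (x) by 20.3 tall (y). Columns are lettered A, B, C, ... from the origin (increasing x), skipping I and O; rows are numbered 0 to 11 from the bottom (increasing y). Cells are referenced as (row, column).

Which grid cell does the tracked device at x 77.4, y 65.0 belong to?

Column index: ⌊(77.4 − 13.0) / 54.0⌋ = ⌊1.193⌋ = 1 → column B
Row offset from origin: ⌊(65.0 − 15.0) / 20.3⌋ = ⌊2.463⌋ = 2 → row 2

(2, B)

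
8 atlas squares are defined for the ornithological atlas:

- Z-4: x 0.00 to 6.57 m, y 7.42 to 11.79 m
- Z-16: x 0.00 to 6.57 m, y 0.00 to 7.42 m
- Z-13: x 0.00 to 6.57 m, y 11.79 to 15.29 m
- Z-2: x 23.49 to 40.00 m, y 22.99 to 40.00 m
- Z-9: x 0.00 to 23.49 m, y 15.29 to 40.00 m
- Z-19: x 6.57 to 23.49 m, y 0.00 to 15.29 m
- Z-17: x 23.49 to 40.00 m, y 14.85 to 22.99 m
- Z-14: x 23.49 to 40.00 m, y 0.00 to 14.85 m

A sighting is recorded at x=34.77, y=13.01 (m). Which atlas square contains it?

Z-14

The point has x = 34.77 and y = 13.01.
Only Z-14 satisfies 23.49 ≤ x ≤ 40.00 and 0.00 ≤ y ≤ 14.85.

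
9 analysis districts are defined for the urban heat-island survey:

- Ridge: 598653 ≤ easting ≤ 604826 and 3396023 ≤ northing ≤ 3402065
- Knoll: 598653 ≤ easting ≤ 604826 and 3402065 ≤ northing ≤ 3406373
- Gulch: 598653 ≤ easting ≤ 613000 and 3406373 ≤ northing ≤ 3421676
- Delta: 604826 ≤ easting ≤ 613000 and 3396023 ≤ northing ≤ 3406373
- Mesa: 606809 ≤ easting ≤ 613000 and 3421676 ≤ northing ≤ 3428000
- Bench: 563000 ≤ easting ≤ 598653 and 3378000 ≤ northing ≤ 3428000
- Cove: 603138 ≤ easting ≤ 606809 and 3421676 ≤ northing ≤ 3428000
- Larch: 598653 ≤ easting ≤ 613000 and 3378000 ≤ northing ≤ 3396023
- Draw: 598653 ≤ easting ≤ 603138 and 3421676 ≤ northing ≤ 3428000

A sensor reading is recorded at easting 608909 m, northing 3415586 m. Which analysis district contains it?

Gulch

The point has easting = 608909 and northing = 3415586.
Only Gulch satisfies 598653 ≤ easting ≤ 613000 and 3406373 ≤ northing ≤ 3421676.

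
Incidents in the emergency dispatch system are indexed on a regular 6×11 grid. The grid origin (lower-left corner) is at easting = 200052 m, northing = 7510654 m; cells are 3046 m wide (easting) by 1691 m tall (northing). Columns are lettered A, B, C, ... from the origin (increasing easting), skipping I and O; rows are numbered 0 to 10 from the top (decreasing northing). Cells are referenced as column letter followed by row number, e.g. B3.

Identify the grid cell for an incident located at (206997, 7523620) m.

Column index: ⌊(206997 − 200052) / 3046⌋ = ⌊2.280⌋ = 2 → column C
Row offset from origin: ⌊(7523620 − 7510654) / 1691⌋ = ⌊7.668⌋ = 7 → row 3 (counted from top)

C3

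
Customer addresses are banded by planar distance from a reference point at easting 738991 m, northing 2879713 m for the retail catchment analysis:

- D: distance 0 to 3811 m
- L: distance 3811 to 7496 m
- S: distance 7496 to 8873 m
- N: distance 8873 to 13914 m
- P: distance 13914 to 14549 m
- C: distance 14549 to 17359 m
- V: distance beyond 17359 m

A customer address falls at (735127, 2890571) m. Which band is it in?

Distance = √((735127−738991)² + (2890571−2879713)²) = √(14930496.000 + 117896164.000) = 11525.045 m.
8873 ≤ 11525.045 < 13914 → N.

N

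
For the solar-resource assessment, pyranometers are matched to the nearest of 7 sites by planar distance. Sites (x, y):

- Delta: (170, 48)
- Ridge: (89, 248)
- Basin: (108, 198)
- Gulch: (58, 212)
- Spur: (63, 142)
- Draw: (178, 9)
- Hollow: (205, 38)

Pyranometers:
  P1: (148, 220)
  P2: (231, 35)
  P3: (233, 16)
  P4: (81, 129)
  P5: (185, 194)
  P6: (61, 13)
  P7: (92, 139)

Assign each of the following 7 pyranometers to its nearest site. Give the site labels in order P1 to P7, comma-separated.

P1 → Basin (d²=2084.00)
P2 → Hollow (d²=685.00)
P3 → Hollow (d²=1268.00)
P4 → Spur (d²=493.00)
P5 → Basin (d²=5945.00)
P6 → Delta (d²=13106.00)
P7 → Spur (d²=850.00)

Basin, Hollow, Hollow, Spur, Basin, Delta, Spur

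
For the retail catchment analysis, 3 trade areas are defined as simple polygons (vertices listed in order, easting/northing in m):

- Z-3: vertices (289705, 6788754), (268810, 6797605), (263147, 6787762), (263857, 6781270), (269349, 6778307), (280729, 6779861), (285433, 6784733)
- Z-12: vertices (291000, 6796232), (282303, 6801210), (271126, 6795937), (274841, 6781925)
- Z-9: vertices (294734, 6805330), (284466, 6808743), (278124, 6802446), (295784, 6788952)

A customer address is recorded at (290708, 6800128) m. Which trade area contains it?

Cast a ray rightward from (290708, 6800128). For each polygon, the edges (by vertex number in listed order) whose endpoints lie on opposite sides of northing = 6800128, where each meets that height, and whether that is right or left of the point:
Z-3: no edge straddles that height → 0 crossings.
Z-12: 1–2 at easting≈284193.3 (left), 2–3 at easting≈280009.5 (left) → 0 crossings.
Z-9: 3–4 at easting≈281157.6 (left), 4–1 at easting≈295067.5 (right) → 1 crossing.
Only Z-9 has an odd count, so the point is inside Z-9.

Z-9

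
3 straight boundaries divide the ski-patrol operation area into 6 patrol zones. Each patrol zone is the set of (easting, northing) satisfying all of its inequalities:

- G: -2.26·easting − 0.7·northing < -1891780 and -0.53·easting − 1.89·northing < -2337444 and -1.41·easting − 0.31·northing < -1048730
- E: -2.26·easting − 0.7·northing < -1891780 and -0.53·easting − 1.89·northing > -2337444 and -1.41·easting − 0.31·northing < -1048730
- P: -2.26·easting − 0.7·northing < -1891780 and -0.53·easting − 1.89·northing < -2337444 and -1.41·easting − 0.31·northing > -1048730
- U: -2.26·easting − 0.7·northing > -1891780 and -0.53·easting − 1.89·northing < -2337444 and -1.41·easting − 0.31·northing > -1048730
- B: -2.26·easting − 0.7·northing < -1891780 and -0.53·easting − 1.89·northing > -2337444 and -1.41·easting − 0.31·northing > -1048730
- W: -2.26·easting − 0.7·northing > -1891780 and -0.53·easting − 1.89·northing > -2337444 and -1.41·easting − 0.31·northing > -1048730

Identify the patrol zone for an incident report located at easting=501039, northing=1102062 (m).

-2.26·501039 − 0.7·1102062 = -1903791.540, which is < -1891780
-0.53·501039 − 1.89·1102062 = -2348447.850, which is < -2337444
-1.41·501039 − 0.31·1102062 = -1048104.210, which is > -1048730
This sign pattern matches P.

P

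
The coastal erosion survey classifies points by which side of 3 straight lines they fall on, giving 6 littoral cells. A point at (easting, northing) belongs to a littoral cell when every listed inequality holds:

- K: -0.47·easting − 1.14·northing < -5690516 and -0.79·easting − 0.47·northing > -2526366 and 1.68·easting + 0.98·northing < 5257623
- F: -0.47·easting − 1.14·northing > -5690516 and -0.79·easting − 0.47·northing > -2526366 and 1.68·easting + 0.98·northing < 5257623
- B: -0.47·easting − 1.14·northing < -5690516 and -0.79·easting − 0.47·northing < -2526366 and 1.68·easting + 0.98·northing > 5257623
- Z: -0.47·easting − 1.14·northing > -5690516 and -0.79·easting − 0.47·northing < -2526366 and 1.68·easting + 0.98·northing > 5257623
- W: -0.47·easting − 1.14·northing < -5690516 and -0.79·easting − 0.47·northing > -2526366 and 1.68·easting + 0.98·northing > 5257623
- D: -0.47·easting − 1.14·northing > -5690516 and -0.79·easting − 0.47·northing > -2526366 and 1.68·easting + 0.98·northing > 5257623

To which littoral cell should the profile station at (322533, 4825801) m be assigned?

-0.47·322533 − 1.14·4825801 = -5653003.650, which is > -5690516
-0.79·322533 − 0.47·4825801 = -2522927.540, which is > -2526366
1.68·322533 + 0.98·4825801 = 5271140.420, which is > 5257623
This sign pattern matches D.

D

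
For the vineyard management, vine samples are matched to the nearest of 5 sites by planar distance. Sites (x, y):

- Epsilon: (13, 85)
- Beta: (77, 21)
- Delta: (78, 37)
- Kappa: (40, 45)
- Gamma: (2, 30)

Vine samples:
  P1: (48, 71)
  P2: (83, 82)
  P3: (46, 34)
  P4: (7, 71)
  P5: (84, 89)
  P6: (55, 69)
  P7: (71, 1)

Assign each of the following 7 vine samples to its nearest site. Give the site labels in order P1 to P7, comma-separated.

Kappa, Delta, Kappa, Epsilon, Delta, Kappa, Beta

P1 → Kappa (d²=740.00)
P2 → Delta (d²=2050.00)
P3 → Kappa (d²=157.00)
P4 → Epsilon (d²=232.00)
P5 → Delta (d²=2740.00)
P6 → Kappa (d²=801.00)
P7 → Beta (d²=436.00)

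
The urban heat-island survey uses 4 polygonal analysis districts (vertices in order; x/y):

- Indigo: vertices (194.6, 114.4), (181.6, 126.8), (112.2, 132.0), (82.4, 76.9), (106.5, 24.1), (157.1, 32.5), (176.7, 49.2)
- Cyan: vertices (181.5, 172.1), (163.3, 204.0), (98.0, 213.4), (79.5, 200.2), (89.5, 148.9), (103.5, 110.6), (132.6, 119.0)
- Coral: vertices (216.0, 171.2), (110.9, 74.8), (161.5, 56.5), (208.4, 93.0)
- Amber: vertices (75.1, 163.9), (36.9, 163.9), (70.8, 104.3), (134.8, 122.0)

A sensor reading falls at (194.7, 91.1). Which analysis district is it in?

Coral

Cast a ray rightward from (194.7, 91.1). For each polygon, the edges (by vertex number in listed order) whose endpoints lie on opposite sides of y = 91.1, where each meets that height, and whether that is right or left of the point:
Indigo: 3–4 at x≈90.08 (left), 7–1 at x≈188.20 (left) → 0 crossings.
Cyan: no edge straddles that height → 0 crossings.
Coral: 1–2 at x≈128.67 (left), 3–4 at x≈205.96 (right) → 1 crossing.
Amber: no edge straddles that height → 0 crossings.
Only Coral has an odd count, so the point is inside Coral.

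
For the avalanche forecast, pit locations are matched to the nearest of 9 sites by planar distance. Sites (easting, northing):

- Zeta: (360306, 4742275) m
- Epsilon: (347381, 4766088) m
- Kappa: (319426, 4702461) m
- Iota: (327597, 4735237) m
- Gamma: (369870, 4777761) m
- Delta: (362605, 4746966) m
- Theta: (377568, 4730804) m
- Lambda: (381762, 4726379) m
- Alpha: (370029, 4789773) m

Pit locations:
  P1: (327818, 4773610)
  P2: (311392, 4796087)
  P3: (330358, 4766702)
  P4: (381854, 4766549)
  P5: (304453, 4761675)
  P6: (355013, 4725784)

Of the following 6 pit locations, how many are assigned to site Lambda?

0

P1 → Epsilon
P2 → Epsilon
P3 → Epsilon
P4 → Gamma
P5 → Iota
P6 → Zeta
0 of the 6 go to Lambda.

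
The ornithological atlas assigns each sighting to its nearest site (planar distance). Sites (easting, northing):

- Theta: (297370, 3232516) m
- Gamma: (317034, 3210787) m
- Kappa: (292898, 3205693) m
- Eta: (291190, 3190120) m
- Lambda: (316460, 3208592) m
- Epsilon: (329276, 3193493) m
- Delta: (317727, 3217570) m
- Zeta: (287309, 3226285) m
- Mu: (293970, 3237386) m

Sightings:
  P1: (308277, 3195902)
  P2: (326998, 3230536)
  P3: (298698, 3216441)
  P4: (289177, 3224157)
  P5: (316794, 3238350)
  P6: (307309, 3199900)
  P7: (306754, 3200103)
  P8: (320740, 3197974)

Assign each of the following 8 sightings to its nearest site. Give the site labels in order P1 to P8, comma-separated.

P1 → Lambda (d²=227997589.00)
P2 → Delta (d²=254068597.00)
P3 → Kappa (d²=149159504.00)
P4 → Zeta (d²=8017808.00)
P5 → Theta (d²=411327332.00)
P6 → Lambda (d²=159291665.00)
P7 → Lambda (d²=166269557.00)
P8 → Epsilon (d²=92942657.00)

Lambda, Delta, Kappa, Zeta, Theta, Lambda, Lambda, Epsilon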